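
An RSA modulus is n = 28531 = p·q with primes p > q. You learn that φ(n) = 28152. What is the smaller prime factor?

φ(n) = (p−1)(q−1) = n − (p+q) + 1, so p + q = 28531 − 28152 + 1 = 380.
p and q are the roots of t² − 380t + 28531 = 0.
Discriminant: 380² − 4·28531 = 144400 − 114124 = 30276; √30276 = 174.
q = (380 − 174)/2 = 103, p = (380 + 174)/2 = 277.
Check: 103 · 277 = 28531.

103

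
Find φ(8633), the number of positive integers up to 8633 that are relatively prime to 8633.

8448

Factor: 8633 = 89 · 97.
φ(8633) = (89−1) · (97−1) = 88 · 96 = 8448.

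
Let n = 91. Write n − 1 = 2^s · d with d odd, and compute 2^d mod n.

91 − 1 = 90 = 2^1 · 45, so d = 45.
2^1 ≡ 2 (mod 91)
2^2 ≡ 2^2 = 4 ≡ 4 (mod 91)
2^4 ≡ 4^2 = 16 ≡ 16 (mod 91)
2^8 ≡ 16^2 = 256 ≡ 74 (mod 91)
2^16 ≡ 74^2 = 5476 ≡ 16 (mod 91)
2^32 ≡ 16^2 = 256 ≡ 74 (mod 91)
45 = 32 + 8 + 4 + 1 in binary powers of 2.
So 2^45 ≡ 74 · 74 · 16 · 2 ≡ 57 (mod 91).
Squaring chain: 57; never reaches −1, so base 2 is a Miller–Rabin witness that 91 is composite.

57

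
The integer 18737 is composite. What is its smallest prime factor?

41

18737 is odd.
Digit sum 26, not divisible by 3.
Ends in 7: not divisible by 5.
7: 18737 = 7·2676 + 5
11: 18737 = 11·1703 + 4
13: 18737 = 13·1441 + 4
17: 18737 = 17·1102 + 3
19: 18737 = 19·986 + 3
23: 18737 = 23·814 + 15
29: 18737 = 29·646 + 3
31: 18737 = 31·604 + 13
37: 18737 = 37·506 + 15
41: 18737 = 41·457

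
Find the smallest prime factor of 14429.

47

14429 is odd.
Digit sum 20, not divisible by 3.
Ends in 9: not divisible by 5.
7: 14429 = 7·2061 + 2
11: 14429 = 11·1311 + 8
13: 14429 = 13·1109 + 12
17: 14429 = 17·848 + 13
19: 14429 = 19·759 + 8
23: 14429 = 23·627 + 8
29: 14429 = 29·497 + 16
31: 14429 = 31·465 + 14
37: 14429 = 37·389 + 36
41: 14429 = 41·351 + 38
43: 14429 = 43·335 + 24
47: 14429 = 47·307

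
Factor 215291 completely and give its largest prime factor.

215291 = 41 · 5251
5251 = 59 · 89
89 is prime.
So 215291 = 41 · 59 · 89; the largest prime factor is 89.

89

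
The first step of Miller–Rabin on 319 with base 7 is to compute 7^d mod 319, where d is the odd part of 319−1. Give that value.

319 − 1 = 318 = 2^1 · 159, so d = 159.
7^1 ≡ 7 (mod 319)
7^2 ≡ 7^2 = 49 ≡ 49 (mod 319)
7^4 ≡ 49^2 = 2401 ≡ 168 (mod 319)
7^8 ≡ 168^2 = 28224 ≡ 152 (mod 319)
7^16 ≡ 152^2 = 23104 ≡ 136 (mod 319)
7^32 ≡ 136^2 = 18496 ≡ 313 (mod 319)
7^64 ≡ 313^2 = 97969 ≡ 36 (mod 319)
7^128 ≡ 36^2 = 1296 ≡ 20 (mod 319)
159 = 128 + 16 + 8 + 4 + 2 + 1 in binary powers of 2.
So 7^159 ≡ 20 · 136 · 152 · 168 · 49 · 7 ≡ 74 (mod 319).
Squaring chain: 74; never reaches −1, so base 7 is a Miller–Rabin witness that 319 is composite.

74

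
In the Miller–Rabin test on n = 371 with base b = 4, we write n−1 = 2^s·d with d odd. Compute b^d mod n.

170

371 − 1 = 370 = 2^1 · 185, so d = 185.
4^1 ≡ 4 (mod 371)
4^2 ≡ 4^2 = 16 ≡ 16 (mod 371)
4^4 ≡ 16^2 = 256 ≡ 256 (mod 371)
4^8 ≡ 256^2 = 65536 ≡ 240 (mod 371)
4^16 ≡ 240^2 = 57600 ≡ 95 (mod 371)
4^32 ≡ 95^2 = 9025 ≡ 121 (mod 371)
4^64 ≡ 121^2 = 14641 ≡ 172 (mod 371)
4^128 ≡ 172^2 = 29584 ≡ 275 (mod 371)
185 = 128 + 32 + 16 + 8 + 1 in binary powers of 2.
So 4^185 ≡ 275 · 121 · 95 · 240 · 4 ≡ 170 (mod 371).
Squaring chain: 170; never reaches −1, so base 4 is a Miller–Rabin witness that 371 is composite.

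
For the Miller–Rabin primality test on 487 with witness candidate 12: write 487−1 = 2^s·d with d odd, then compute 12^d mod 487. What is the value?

486

487 − 1 = 486 = 2^1 · 243, so d = 243.
12^1 ≡ 12 (mod 487)
12^2 ≡ 12^2 = 144 ≡ 144 (mod 487)
12^4 ≡ 144^2 = 20736 ≡ 282 (mod 487)
12^8 ≡ 282^2 = 79524 ≡ 143 (mod 487)
12^16 ≡ 143^2 = 20449 ≡ 482 (mod 487)
12^32 ≡ 482^2 = 232324 ≡ 25 (mod 487)
12^64 ≡ 25^2 = 625 ≡ 138 (mod 487)
12^128 ≡ 138^2 = 19044 ≡ 51 (mod 487)
243 = 128 + 64 + 32 + 16 + 2 + 1 in binary powers of 2.
So 12^243 ≡ 51 · 138 · 25 · 482 · 144 · 12 ≡ 486 (mod 487).
Since 12^d ≡ 486 (mod 487), base 12 does not prove 487 composite.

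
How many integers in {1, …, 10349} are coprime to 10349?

10140

Factor: 10349 = 79 · 131.
φ(10349) = (79−1) · (131−1) = 78 · 130 = 10140.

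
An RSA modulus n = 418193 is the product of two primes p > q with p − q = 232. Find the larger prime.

Since p = q + 232, we have 418193 = q(q + 232), so q² + 232q − 418193 = 0.
Discriminant: 232² + 4·418193 = 53824 + 1672772 = 1726596; √1726596 = 1314.
q = (−232 + 1314)/2 = 541, and p = q + 232 = 773.
Check: 541 · 773 = 418193.

773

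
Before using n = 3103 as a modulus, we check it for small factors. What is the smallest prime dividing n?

3103 is odd.
Digit sum 7, not divisible by 3.
Ends in 3: not divisible by 5.
7: 3103 = 7·443 + 2
11: 3103 = 11·282 + 1
13: 3103 = 13·238 + 9
17: 3103 = 17·182 + 9
19: 3103 = 19·163 + 6
23: 3103 = 23·134 + 21
29: 3103 = 29·107

29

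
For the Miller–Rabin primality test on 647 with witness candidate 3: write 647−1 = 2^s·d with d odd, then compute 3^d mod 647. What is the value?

1

647 − 1 = 646 = 2^1 · 323, so d = 323.
3^1 ≡ 3 (mod 647)
3^2 ≡ 3^2 = 9 ≡ 9 (mod 647)
3^4 ≡ 9^2 = 81 ≡ 81 (mod 647)
3^8 ≡ 81^2 = 6561 ≡ 91 (mod 647)
3^16 ≡ 91^2 = 8281 ≡ 517 (mod 647)
3^32 ≡ 517^2 = 267289 ≡ 78 (mod 647)
3^64 ≡ 78^2 = 6084 ≡ 261 (mod 647)
3^128 ≡ 261^2 = 68121 ≡ 186 (mod 647)
3^256 ≡ 186^2 = 34596 ≡ 305 (mod 647)
323 = 256 + 64 + 2 + 1 in binary powers of 2.
So 3^323 ≡ 305 · 261 · 9 · 3 ≡ 1 (mod 647).
Since 3^d ≡ 1 (mod 647), base 3 does not prove 647 composite.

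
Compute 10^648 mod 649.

320

10^1 ≡ 10 (mod 649)
10^2 ≡ 10^2 = 100 ≡ 100 (mod 649)
10^4 ≡ 100^2 = 10000 ≡ 265 (mod 649)
10^8 ≡ 265^2 = 70225 ≡ 133 (mod 649)
10^16 ≡ 133^2 = 17689 ≡ 166 (mod 649)
10^32 ≡ 166^2 = 27556 ≡ 298 (mod 649)
10^64 ≡ 298^2 = 88804 ≡ 540 (mod 649)
10^128 ≡ 540^2 = 291600 ≡ 199 (mod 649)
10^256 ≡ 199^2 = 39601 ≡ 12 (mod 649)
10^512 ≡ 12^2 = 144 ≡ 144 (mod 649)
648 = 512 + 128 + 8 in binary powers of 2.
So 10^648 ≡ 144 · 199 · 133 ≡ 320 (mod 649).
Since 320 ≠ 1, base 10 is a Fermat witness: 649 is composite.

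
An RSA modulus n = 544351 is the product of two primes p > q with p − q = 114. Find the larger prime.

Since p = q + 114, we have 544351 = q(q + 114), so q² + 114q − 544351 = 0.
Discriminant: 114² + 4·544351 = 12996 + 2177404 = 2190400; √2190400 = 1480.
q = (−114 + 1480)/2 = 683, and p = q + 114 = 797.
Check: 683 · 797 = 544351.

797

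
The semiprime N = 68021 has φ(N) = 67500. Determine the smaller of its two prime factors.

251

φ(n) = (p−1)(q−1) = n − (p+q) + 1, so p + q = 68021 − 67500 + 1 = 522.
p and q are the roots of t² − 522t + 68021 = 0.
Discriminant: 522² − 4·68021 = 272484 − 272084 = 400; √400 = 20.
q = (522 − 20)/2 = 251, p = (522 + 20)/2 = 271.
Check: 251 · 271 = 68021.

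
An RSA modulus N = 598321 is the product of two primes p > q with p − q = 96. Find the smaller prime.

727

Since p = q + 96, we have 598321 = q(q + 96), so q² + 96q − 598321 = 0.
Discriminant: 96² + 4·598321 = 9216 + 2393284 = 2402500; √2402500 = 1550.
q = (−96 + 1550)/2 = 727, and p = q + 96 = 823.
Check: 727 · 823 = 598321.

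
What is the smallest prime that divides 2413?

19

2413 is odd.
Digit sum 10, not divisible by 3.
Ends in 3: not divisible by 5.
7: 2413 = 7·344 + 5
11: 2413 = 11·219 + 4
13: 2413 = 13·185 + 8
17: 2413 = 17·141 + 16
19: 2413 = 19·127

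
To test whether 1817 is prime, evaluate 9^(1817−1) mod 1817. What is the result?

1021

9^1 ≡ 9 (mod 1817)
9^2 ≡ 9^2 = 81 ≡ 81 (mod 1817)
9^4 ≡ 81^2 = 6561 ≡ 1110 (mod 1817)
9^8 ≡ 1110^2 = 1232100 ≡ 174 (mod 1817)
9^16 ≡ 174^2 = 30276 ≡ 1204 (mod 1817)
9^32 ≡ 1204^2 = 1449616 ≡ 1467 (mod 1817)
9^64 ≡ 1467^2 = 2152089 ≡ 761 (mod 1817)
9^128 ≡ 761^2 = 579121 ≡ 1315 (mod 1817)
9^256 ≡ 1315^2 = 1729225 ≡ 1258 (mod 1817)
9^512 ≡ 1258^2 = 1582564 ≡ 1774 (mod 1817)
9^1024 ≡ 1774^2 = 3147076 ≡ 32 (mod 1817)
1816 = 1024 + 512 + 256 + 16 + 8 in binary powers of 2.
So 9^1816 ≡ 32 · 1774 · 1258 · 1204 · 174 ≡ 1021 (mod 1817).
Since 1021 ≠ 1, base 9 is a Fermat witness: 1817 is composite.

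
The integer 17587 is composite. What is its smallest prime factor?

17587 is odd.
Digit sum 28, not divisible by 3.
Ends in 7: not divisible by 5.
7: 17587 = 7·2512 + 3
11: 17587 = 11·1598 + 9
13: 17587 = 13·1352 + 11
17: 17587 = 17·1034 + 9
19: 17587 = 19·925 + 12
23: 17587 = 23·764 + 15
29: 17587 = 29·606 + 13
31: 17587 = 31·567 + 10
37: 17587 = 37·475 + 12
41: 17587 = 41·428 + 39
43: 17587 = 43·409

43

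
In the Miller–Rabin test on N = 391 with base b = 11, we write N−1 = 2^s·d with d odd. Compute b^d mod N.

107

391 − 1 = 390 = 2^1 · 195, so d = 195.
11^1 ≡ 11 (mod 391)
11^2 ≡ 11^2 = 121 ≡ 121 (mod 391)
11^4 ≡ 121^2 = 14641 ≡ 174 (mod 391)
11^8 ≡ 174^2 = 30276 ≡ 169 (mod 391)
11^16 ≡ 169^2 = 28561 ≡ 18 (mod 391)
11^32 ≡ 18^2 = 324 ≡ 324 (mod 391)
11^64 ≡ 324^2 = 104976 ≡ 188 (mod 391)
11^128 ≡ 188^2 = 35344 ≡ 154 (mod 391)
195 = 128 + 64 + 2 + 1 in binary powers of 2.
So 11^195 ≡ 154 · 188 · 121 · 11 ≡ 107 (mod 391).
Squaring chain: 107; never reaches −1, so base 11 is a Miller–Rabin witness that 391 is composite.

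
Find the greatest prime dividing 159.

53

159 = 3 · 53
53 is prime.
So 159 = 3 · 53; the largest prime factor is 53.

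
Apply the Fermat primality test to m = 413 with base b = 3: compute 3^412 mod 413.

3^1 ≡ 3 (mod 413)
3^2 ≡ 3^2 = 9 ≡ 9 (mod 413)
3^4 ≡ 9^2 = 81 ≡ 81 (mod 413)
3^8 ≡ 81^2 = 6561 ≡ 366 (mod 413)
3^16 ≡ 366^2 = 133956 ≡ 144 (mod 413)
3^32 ≡ 144^2 = 20736 ≡ 86 (mod 413)
3^64 ≡ 86^2 = 7396 ≡ 375 (mod 413)
3^128 ≡ 375^2 = 140625 ≡ 205 (mod 413)
3^256 ≡ 205^2 = 42025 ≡ 312 (mod 413)
412 = 256 + 128 + 16 + 8 + 4 in binary powers of 2.
So 3^412 ≡ 312 · 205 · 144 · 366 · 81 ≡ 375 (mod 413).
Since 375 ≠ 1, base 3 is a Fermat witness: 413 is composite.

375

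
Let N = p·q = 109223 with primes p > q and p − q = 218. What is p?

Since p = q + 218, we have 109223 = q(q + 218), so q² + 218q − 109223 = 0.
Discriminant: 218² + 4·109223 = 47524 + 436892 = 484416; √484416 = 696.
q = (−218 + 696)/2 = 239, and p = q + 218 = 457.
Check: 239 · 457 = 109223.

457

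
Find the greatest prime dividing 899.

899 = 29 · 31
31 is prime.
So 899 = 29 · 31; the largest prime factor is 31.

31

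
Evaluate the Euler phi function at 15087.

9752

Factor: 15087 = 3 · 47 · 107.
φ(15087) = (3−1) · (47−1) · (107−1) = 2 · 46 · 106 = 9752.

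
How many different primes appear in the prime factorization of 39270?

6

39270 = 2 · 19635
19635 = 3 · 6545
6545 = 5 · 1309
1309 = 7 · 187
187 = 11 · 17
39270 = 2 · 3 · 5 · 7 · 11 · 17, which has 6 distinct prime factors.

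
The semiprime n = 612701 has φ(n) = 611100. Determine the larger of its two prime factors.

φ(n) = (p−1)(q−1) = n − (p+q) + 1, so p + q = 612701 − 611100 + 1 = 1602.
p and q are the roots of t² − 1602t + 612701 = 0.
Discriminant: 1602² − 4·612701 = 2566404 − 2450804 = 115600; √115600 = 340.
q = (1602 − 340)/2 = 631, p = (1602 + 340)/2 = 971.
Check: 631 · 971 = 612701.

971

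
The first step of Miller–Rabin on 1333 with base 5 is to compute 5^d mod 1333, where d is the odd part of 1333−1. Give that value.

1333 − 1 = 1332 = 2^2 · 333, so d = 333.
5^1 ≡ 5 (mod 1333)
5^2 ≡ 5^2 = 25 ≡ 25 (mod 1333)
5^4 ≡ 25^2 = 625 ≡ 625 (mod 1333)
5^8 ≡ 625^2 = 390625 ≡ 56 (mod 1333)
5^16 ≡ 56^2 = 3136 ≡ 470 (mod 1333)
5^32 ≡ 470^2 = 220900 ≡ 955 (mod 1333)
5^64 ≡ 955^2 = 912025 ≡ 253 (mod 1333)
5^128 ≡ 253^2 = 64009 ≡ 25 (mod 1333)
5^256 ≡ 25^2 = 625 ≡ 625 (mod 1333)
333 = 256 + 64 + 8 + 4 + 1 in binary powers of 2.
So 5^333 ≡ 625 · 253 · 56 · 625 · 5 ≡ 32 (mod 1333).
Squaring chain: 32 → 1024; never reaches −1, so base 5 is a Miller–Rabin witness that 1333 is composite.

32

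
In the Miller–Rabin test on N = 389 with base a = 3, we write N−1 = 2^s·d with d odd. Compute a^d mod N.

389 − 1 = 388 = 2^2 · 97, so d = 97.
3^1 ≡ 3 (mod 389)
3^2 ≡ 3^2 = 9 ≡ 9 (mod 389)
3^4 ≡ 9^2 = 81 ≡ 81 (mod 389)
3^8 ≡ 81^2 = 6561 ≡ 337 (mod 389)
3^16 ≡ 337^2 = 113569 ≡ 370 (mod 389)
3^32 ≡ 370^2 = 136900 ≡ 361 (mod 389)
3^64 ≡ 361^2 = 130321 ≡ 6 (mod 389)
97 = 64 + 32 + 1 in binary powers of 2.
So 3^97 ≡ 6 · 361 · 3 ≡ 274 (mod 389).
Squaring chain: 274 → 388; reaches −1, so base 3 does not prove 389 composite.

274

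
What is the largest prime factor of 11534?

11534 = 2 · 5767
5767 = 73 · 79
79 is prime.
So 11534 = 2 · 73 · 79; the largest prime factor is 79.

79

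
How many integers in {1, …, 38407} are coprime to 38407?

38016

Factor: 38407 = 193 · 199.
φ(38407) = (193−1) · (199−1) = 192 · 198 = 38016.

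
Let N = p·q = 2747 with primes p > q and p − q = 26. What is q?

Since p = q + 26, we have 2747 = q(q + 26), so q² + 26q − 2747 = 0.
Discriminant: 26² + 4·2747 = 676 + 10988 = 11664; √11664 = 108.
q = (−26 + 108)/2 = 41, and p = q + 26 = 67.
Check: 41 · 67 = 2747.

41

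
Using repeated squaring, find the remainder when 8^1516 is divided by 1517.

8^1 ≡ 8 (mod 1517)
8^2 ≡ 8^2 = 64 ≡ 64 (mod 1517)
8^4 ≡ 64^2 = 4096 ≡ 1062 (mod 1517)
8^8 ≡ 1062^2 = 1127844 ≡ 713 (mod 1517)
8^16 ≡ 713^2 = 508369 ≡ 174 (mod 1517)
8^32 ≡ 174^2 = 30276 ≡ 1453 (mod 1517)
8^64 ≡ 1453^2 = 2111209 ≡ 1062 (mod 1517)
8^128 ≡ 1062^2 = 1127844 ≡ 713 (mod 1517)
8^256 ≡ 713^2 = 508369 ≡ 174 (mod 1517)
8^512 ≡ 174^2 = 30276 ≡ 1453 (mod 1517)
8^1024 ≡ 1453^2 = 2111209 ≡ 1062 (mod 1517)
1516 = 1024 + 256 + 128 + 64 + 32 + 8 + 4 in binary powers of 2.
So 8^1516 ≡ 1062 · 174 · 713 · 1062 · 1453 · 713 · 1062 ≡ 174 (mod 1517).
Since 174 ≠ 1, base 8 is a Fermat witness: 1517 is composite.

174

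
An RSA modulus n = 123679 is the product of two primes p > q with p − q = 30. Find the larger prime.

367

Since p = q + 30, we have 123679 = q(q + 30), so q² + 30q − 123679 = 0.
Discriminant: 30² + 4·123679 = 900 + 494716 = 495616; √495616 = 704.
q = (−30 + 704)/2 = 337, and p = q + 30 = 367.
Check: 337 · 367 = 123679.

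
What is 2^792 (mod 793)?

2^1 ≡ 2 (mod 793)
2^2 ≡ 2^2 = 4 ≡ 4 (mod 793)
2^4 ≡ 4^2 = 16 ≡ 16 (mod 793)
2^8 ≡ 16^2 = 256 ≡ 256 (mod 793)
2^16 ≡ 256^2 = 65536 ≡ 510 (mod 793)
2^32 ≡ 510^2 = 260100 ≡ 789 (mod 793)
2^64 ≡ 789^2 = 622521 ≡ 16 (mod 793)
2^128 ≡ 16^2 = 256 ≡ 256 (mod 793)
2^256 ≡ 256^2 = 65536 ≡ 510 (mod 793)
2^512 ≡ 510^2 = 260100 ≡ 789 (mod 793)
792 = 512 + 256 + 16 + 8 in binary powers of 2.
So 2^792 ≡ 789 · 510 · 510 · 256 ≡ 131 (mod 793).
Since 131 ≠ 1, base 2 is a Fermat witness: 793 is composite.

131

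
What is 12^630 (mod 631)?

12^1 ≡ 12 (mod 631)
12^2 ≡ 12^2 = 144 ≡ 144 (mod 631)
12^4 ≡ 144^2 = 20736 ≡ 544 (mod 631)
12^8 ≡ 544^2 = 295936 ≡ 628 (mod 631)
12^16 ≡ 628^2 = 394384 ≡ 9 (mod 631)
12^32 ≡ 9^2 = 81 ≡ 81 (mod 631)
12^64 ≡ 81^2 = 6561 ≡ 251 (mod 631)
12^128 ≡ 251^2 = 63001 ≡ 532 (mod 631)
12^256 ≡ 532^2 = 283024 ≡ 336 (mod 631)
12^512 ≡ 336^2 = 112896 ≡ 578 (mod 631)
630 = 512 + 64 + 32 + 16 + 4 + 2 in binary powers of 2.
So 12^630 ≡ 578 · 251 · 81 · 9 · 544 · 144 ≡ 1 (mod 631).
Since the result is 1, base 12 gives no evidence that 631 is composite.

1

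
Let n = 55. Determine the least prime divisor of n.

5

55 is odd.
Digit sum 10, not divisible by 3.
Ends in 5: divisible by 5.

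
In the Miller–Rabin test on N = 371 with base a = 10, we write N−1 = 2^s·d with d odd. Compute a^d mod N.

371 − 1 = 370 = 2^1 · 185, so d = 185.
10^1 ≡ 10 (mod 371)
10^2 ≡ 10^2 = 100 ≡ 100 (mod 371)
10^4 ≡ 100^2 = 10000 ≡ 354 (mod 371)
10^8 ≡ 354^2 = 125316 ≡ 289 (mod 371)
10^16 ≡ 289^2 = 83521 ≡ 46 (mod 371)
10^32 ≡ 46^2 = 2116 ≡ 261 (mod 371)
10^64 ≡ 261^2 = 68121 ≡ 228 (mod 371)
10^128 ≡ 228^2 = 51984 ≡ 44 (mod 371)
185 = 128 + 32 + 16 + 8 + 1 in binary powers of 2.
So 10^185 ≡ 44 · 261 · 46 · 289 · 10 ≡ 152 (mod 371).
Squaring chain: 152; never reaches −1, so base 10 is a Miller–Rabin witness that 371 is composite.

152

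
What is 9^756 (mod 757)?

9^1 ≡ 9 (mod 757)
9^2 ≡ 9^2 = 81 ≡ 81 (mod 757)
9^4 ≡ 81^2 = 6561 ≡ 505 (mod 757)
9^8 ≡ 505^2 = 255025 ≡ 673 (mod 757)
9^16 ≡ 673^2 = 452929 ≡ 243 (mod 757)
9^32 ≡ 243^2 = 59049 ≡ 3 (mod 757)
9^64 ≡ 3^2 = 9 ≡ 9 (mod 757)
9^128 ≡ 9^2 = 81 ≡ 81 (mod 757)
9^256 ≡ 81^2 = 6561 ≡ 505 (mod 757)
9^512 ≡ 505^2 = 255025 ≡ 673 (mod 757)
756 = 512 + 128 + 64 + 32 + 16 + 4 in binary powers of 2.
So 9^756 ≡ 673 · 81 · 9 · 3 · 243 · 505 ≡ 1 (mod 757).
Since the result is 1, base 9 gives no evidence that 757 is composite.

1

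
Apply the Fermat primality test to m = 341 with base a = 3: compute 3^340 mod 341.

56

3^1 ≡ 3 (mod 341)
3^2 ≡ 3^2 = 9 ≡ 9 (mod 341)
3^4 ≡ 9^2 = 81 ≡ 81 (mod 341)
3^8 ≡ 81^2 = 6561 ≡ 82 (mod 341)
3^16 ≡ 82^2 = 6724 ≡ 245 (mod 341)
3^32 ≡ 245^2 = 60025 ≡ 9 (mod 341)
3^64 ≡ 9^2 = 81 ≡ 81 (mod 341)
3^128 ≡ 81^2 = 6561 ≡ 82 (mod 341)
3^256 ≡ 82^2 = 6724 ≡ 245 (mod 341)
340 = 256 + 64 + 16 + 4 in binary powers of 2.
So 3^340 ≡ 245 · 81 · 245 · 81 ≡ 56 (mod 341).
Since 56 ≠ 1, base 3 is a Fermat witness: 341 is composite.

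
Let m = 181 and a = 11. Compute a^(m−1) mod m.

1

11^1 ≡ 11 (mod 181)
11^2 ≡ 11^2 = 121 ≡ 121 (mod 181)
11^4 ≡ 121^2 = 14641 ≡ 161 (mod 181)
11^8 ≡ 161^2 = 25921 ≡ 38 (mod 181)
11^16 ≡ 38^2 = 1444 ≡ 177 (mod 181)
11^32 ≡ 177^2 = 31329 ≡ 16 (mod 181)
11^64 ≡ 16^2 = 256 ≡ 75 (mod 181)
11^128 ≡ 75^2 = 5625 ≡ 14 (mod 181)
180 = 128 + 32 + 16 + 4 in binary powers of 2.
So 11^180 ≡ 14 · 16 · 177 · 161 ≡ 1 (mod 181).
Since the result is 1, base 11 gives no evidence that 181 is composite.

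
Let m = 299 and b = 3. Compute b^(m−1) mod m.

3^1 ≡ 3 (mod 299)
3^2 ≡ 3^2 = 9 ≡ 9 (mod 299)
3^4 ≡ 9^2 = 81 ≡ 81 (mod 299)
3^8 ≡ 81^2 = 6561 ≡ 282 (mod 299)
3^16 ≡ 282^2 = 79524 ≡ 289 (mod 299)
3^32 ≡ 289^2 = 83521 ≡ 100 (mod 299)
3^64 ≡ 100^2 = 10000 ≡ 133 (mod 299)
3^128 ≡ 133^2 = 17689 ≡ 48 (mod 299)
3^256 ≡ 48^2 = 2304 ≡ 211 (mod 299)
298 = 256 + 32 + 8 + 2 in binary powers of 2.
So 3^298 ≡ 211 · 100 · 282 · 9 ≡ 3 (mod 299).
Since 3 ≠ 1, base 3 is a Fermat witness: 299 is composite.

3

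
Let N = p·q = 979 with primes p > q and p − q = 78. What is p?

89

Since p = q + 78, we have 979 = q(q + 78), so q² + 78q − 979 = 0.
Discriminant: 78² + 4·979 = 6084 + 3916 = 10000; √10000 = 100.
q = (−78 + 100)/2 = 11, and p = q + 78 = 89.
Check: 11 · 89 = 979.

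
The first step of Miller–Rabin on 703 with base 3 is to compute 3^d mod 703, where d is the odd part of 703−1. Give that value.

703 − 1 = 702 = 2^1 · 351, so d = 351.
3^1 ≡ 3 (mod 703)
3^2 ≡ 3^2 = 9 ≡ 9 (mod 703)
3^4 ≡ 9^2 = 81 ≡ 81 (mod 703)
3^8 ≡ 81^2 = 6561 ≡ 234 (mod 703)
3^16 ≡ 234^2 = 54756 ≡ 625 (mod 703)
3^32 ≡ 625^2 = 390625 ≡ 460 (mod 703)
3^64 ≡ 460^2 = 211600 ≡ 700 (mod 703)
3^128 ≡ 700^2 = 490000 ≡ 9 (mod 703)
3^256 ≡ 9^2 = 81 ≡ 81 (mod 703)
351 = 256 + 64 + 16 + 8 + 4 + 2 + 1 in binary powers of 2.
So 3^351 ≡ 81 · 700 · 625 · 234 · 81 · 9 · 3 ≡ 702 (mod 703).
Since 3^d ≡ 702 (mod 703), base 3 does not prove 703 composite.

702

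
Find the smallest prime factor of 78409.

89

78409 is odd.
Digit sum 28, not divisible by 3.
Ends in 9: not divisible by 5.
7: 78409 = 7·11201 + 2
11: 78409 = 11·7128 + 1
13: 78409 = 13·6031 + 6
17: 78409 = 17·4612 + 5
19: 78409 = 19·4126 + 15
23: 78409 = 23·3409 + 2
29: 78409 = 29·2703 + 22
31: 78409 = 31·2529 + 10
37: 78409 = 37·2119 + 6
41: 78409 = 41·1912 + 17
43: 78409 = 43·1823 + 20
47: 78409 = 47·1668 + 13
53: 78409 = 53·1479 + 22
59: 78409 = 59·1328 + 57
61: 78409 = 61·1285 + 24
67: 78409 = 67·1170 + 19
71: 78409 = 71·1104 + 25
73: 78409 = 73·1074 + 7
79: 78409 = 79·992 + 41
83: 78409 = 83·944 + 57
89: 78409 = 89·881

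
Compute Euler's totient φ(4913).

Factor: 4913 = 17^3.
φ(4913) = 17^2·(17−1) = 4624.

4624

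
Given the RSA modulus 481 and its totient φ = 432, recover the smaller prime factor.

φ(n) = (p−1)(q−1) = n − (p+q) + 1, so p + q = 481 − 432 + 1 = 50.
p and q are the roots of t² − 50t + 481 = 0.
Discriminant: 50² − 4·481 = 2500 − 1924 = 576; √576 = 24.
q = (50 − 24)/2 = 13, p = (50 + 24)/2 = 37.
Check: 13 · 37 = 481.

13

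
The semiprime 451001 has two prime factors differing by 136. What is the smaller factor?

Since p = q + 136, we have 451001 = q(q + 136), so q² + 136q − 451001 = 0.
Discriminant: 136² + 4·451001 = 18496 + 1804004 = 1822500; √1822500 = 1350.
q = (−136 + 1350)/2 = 607, and p = q + 136 = 743.
Check: 607 · 743 = 451001.

607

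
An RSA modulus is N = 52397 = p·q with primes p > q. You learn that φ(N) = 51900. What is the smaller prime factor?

151

φ(n) = (p−1)(q−1) = n − (p+q) + 1, so p + q = 52397 − 51900 + 1 = 498.
p and q are the roots of t² − 498t + 52397 = 0.
Discriminant: 498² − 4·52397 = 248004 − 209588 = 38416; √38416 = 196.
q = (498 − 196)/2 = 151, p = (498 + 196)/2 = 347.
Check: 151 · 347 = 52397.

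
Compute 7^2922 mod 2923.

433

7^1 ≡ 7 (mod 2923)
7^2 ≡ 7^2 = 49 ≡ 49 (mod 2923)
7^4 ≡ 49^2 = 2401 ≡ 2401 (mod 2923)
7^8 ≡ 2401^2 = 5764801 ≡ 645 (mod 2923)
7^16 ≡ 645^2 = 416025 ≡ 959 (mod 2923)
7^32 ≡ 959^2 = 919681 ≡ 1859 (mod 2923)
7^64 ≡ 1859^2 = 3455881 ≡ 895 (mod 2923)
7^128 ≡ 895^2 = 801025 ≡ 123 (mod 2923)
7^256 ≡ 123^2 = 15129 ≡ 514 (mod 2923)
7^512 ≡ 514^2 = 264196 ≡ 1126 (mod 2923)
7^1024 ≡ 1126^2 = 1267876 ≡ 2217 (mod 2923)
7^2048 ≡ 2217^2 = 4915089 ≡ 1526 (mod 2923)
2922 = 2048 + 512 + 256 + 64 + 32 + 8 + 2 in binary powers of 2.
So 7^2922 ≡ 1526 · 1126 · 514 · 895 · 1859 · 645 · 49 ≡ 433 (mod 2923).
Since 433 ≠ 1, base 7 is a Fermat witness: 2923 is composite.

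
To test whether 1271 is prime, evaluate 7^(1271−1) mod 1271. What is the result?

7^1 ≡ 7 (mod 1271)
7^2 ≡ 7^2 = 49 ≡ 49 (mod 1271)
7^4 ≡ 49^2 = 2401 ≡ 1130 (mod 1271)
7^8 ≡ 1130^2 = 1276900 ≡ 816 (mod 1271)
7^16 ≡ 816^2 = 665856 ≡ 1123 (mod 1271)
7^32 ≡ 1123^2 = 1261129 ≡ 297 (mod 1271)
7^64 ≡ 297^2 = 88209 ≡ 510 (mod 1271)
7^128 ≡ 510^2 = 260100 ≡ 816 (mod 1271)
7^256 ≡ 816^2 = 665856 ≡ 1123 (mod 1271)
7^512 ≡ 1123^2 = 1261129 ≡ 297 (mod 1271)
7^1024 ≡ 297^2 = 88209 ≡ 510 (mod 1271)
1270 = 1024 + 128 + 64 + 32 + 16 + 4 + 2 in binary powers of 2.
So 7^1270 ≡ 510 · 816 · 510 · 297 · 1123 · 1130 · 49 ≡ 893 (mod 1271).
Since 893 ≠ 1, base 7 is a Fermat witness: 1271 is composite.

893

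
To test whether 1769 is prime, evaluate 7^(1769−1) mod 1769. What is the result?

7^1 ≡ 7 (mod 1769)
7^2 ≡ 7^2 = 49 ≡ 49 (mod 1769)
7^4 ≡ 49^2 = 2401 ≡ 632 (mod 1769)
7^8 ≡ 632^2 = 399424 ≡ 1399 (mod 1769)
7^16 ≡ 1399^2 = 1957201 ≡ 687 (mod 1769)
7^32 ≡ 687^2 = 471969 ≡ 1415 (mod 1769)
7^64 ≡ 1415^2 = 2002225 ≡ 1486 (mod 1769)
7^128 ≡ 1486^2 = 2208196 ≡ 484 (mod 1769)
7^256 ≡ 484^2 = 234256 ≡ 748 (mod 1769)
7^512 ≡ 748^2 = 559504 ≡ 500 (mod 1769)
7^1024 ≡ 500^2 = 250000 ≡ 571 (mod 1769)
1768 = 1024 + 512 + 128 + 64 + 32 + 8 in binary powers of 2.
So 7^1768 ≡ 571 · 500 · 484 · 1486 · 1415 · 1399 ≡ 1154 (mod 1769).
Since 1154 ≠ 1, base 7 is a Fermat witness: 1769 is composite.

1154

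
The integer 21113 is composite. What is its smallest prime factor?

43

21113 is odd.
Digit sum 8, not divisible by 3.
Ends in 3: not divisible by 5.
7: 21113 = 7·3016 + 1
11: 21113 = 11·1919 + 4
13: 21113 = 13·1624 + 1
17: 21113 = 17·1241 + 16
19: 21113 = 19·1111 + 4
23: 21113 = 23·917 + 22
29: 21113 = 29·728 + 1
31: 21113 = 31·681 + 2
37: 21113 = 37·570 + 23
41: 21113 = 41·514 + 39
43: 21113 = 43·491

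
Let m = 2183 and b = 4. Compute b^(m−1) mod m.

2106

4^1 ≡ 4 (mod 2183)
4^2 ≡ 4^2 = 16 ≡ 16 (mod 2183)
4^4 ≡ 16^2 = 256 ≡ 256 (mod 2183)
4^8 ≡ 256^2 = 65536 ≡ 46 (mod 2183)
4^16 ≡ 46^2 = 2116 ≡ 2116 (mod 2183)
4^32 ≡ 2116^2 = 4477456 ≡ 123 (mod 2183)
4^64 ≡ 123^2 = 15129 ≡ 2031 (mod 2183)
4^128 ≡ 2031^2 = 4124961 ≡ 1274 (mod 2183)
4^256 ≡ 1274^2 = 1623076 ≡ 1107 (mod 2183)
4^512 ≡ 1107^2 = 1225449 ≡ 786 (mod 2183)
4^1024 ≡ 786^2 = 617796 ≡ 7 (mod 2183)
4^2048 ≡ 7^2 = 49 ≡ 49 (mod 2183)
2182 = 2048 + 128 + 4 + 2 in binary powers of 2.
So 4^2182 ≡ 49 · 1274 · 256 · 16 ≡ 2106 (mod 2183).
Since 2106 ≠ 1, base 4 is a Fermat witness: 2183 is composite.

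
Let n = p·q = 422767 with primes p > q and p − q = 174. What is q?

Since p = q + 174, we have 422767 = q(q + 174), so q² + 174q − 422767 = 0.
Discriminant: 174² + 4·422767 = 30276 + 1691068 = 1721344; √1721344 = 1312.
q = (−174 + 1312)/2 = 569, and p = q + 174 = 743.
Check: 569 · 743 = 422767.

569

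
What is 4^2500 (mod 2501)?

657

4^1 ≡ 4 (mod 2501)
4^2 ≡ 4^2 = 16 ≡ 16 (mod 2501)
4^4 ≡ 16^2 = 256 ≡ 256 (mod 2501)
4^8 ≡ 256^2 = 65536 ≡ 510 (mod 2501)
4^16 ≡ 510^2 = 260100 ≡ 2497 (mod 2501)
4^32 ≡ 2497^2 = 6235009 ≡ 16 (mod 2501)
4^64 ≡ 16^2 = 256 ≡ 256 (mod 2501)
4^128 ≡ 256^2 = 65536 ≡ 510 (mod 2501)
4^256 ≡ 510^2 = 260100 ≡ 2497 (mod 2501)
4^512 ≡ 2497^2 = 6235009 ≡ 16 (mod 2501)
4^1024 ≡ 16^2 = 256 ≡ 256 (mod 2501)
4^2048 ≡ 256^2 = 65536 ≡ 510 (mod 2501)
2500 = 2048 + 256 + 128 + 64 + 4 in binary powers of 2.
So 4^2500 ≡ 510 · 2497 · 510 · 256 · 256 ≡ 657 (mod 2501).
Since 657 ≠ 1, base 4 is a Fermat witness: 2501 is composite.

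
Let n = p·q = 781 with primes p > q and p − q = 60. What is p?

Since p = q + 60, we have 781 = q(q + 60), so q² + 60q − 781 = 0.
Discriminant: 60² + 4·781 = 3600 + 3124 = 6724; √6724 = 82.
q = (−60 + 82)/2 = 11, and p = q + 60 = 71.
Check: 11 · 71 = 781.

71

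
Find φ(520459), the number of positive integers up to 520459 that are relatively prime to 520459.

Factor: 520459 = 31 · 103 · 163.
φ(520459) = (31−1) · (103−1) · (163−1) = 30 · 102 · 162 = 495720.

495720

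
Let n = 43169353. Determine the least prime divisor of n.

43169353 is odd.
Digit sum 34, not divisible by 3.
Ends in 3: not divisible by 5.
7: 43169353 = 7·6167050 + 3
11: 43169353 = 11·3924486 + 7
13: 43169353 = 13·3320719 + 6
17: 43169353 = 17·2539373 + 12
19: 43169353 = 19·2272071 + 4
23: 43169353 = 23·1876928 + 9
29: 43169353 = 29·1488598 + 11
31: 43169353 = 31·1392559 + 24
37: 43169353 = 37·1166739 + 10
41: 43169353 = 41·1052911 + 2
43: 43169353 = 43·1003938 + 19
47: 43169353 = 47·918496 + 41
53: 43169353 = 53·814516 + 5
59: 43169353 = 59·731683 + 56
61: 43169353 = 61·707694 + 19
67: 43169353 = 67·644318 + 47
71: 43169353 = 71·608019 + 4
73: 43169353 = 73·591361

73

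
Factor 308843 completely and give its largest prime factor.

308843 = 61 · 5063
5063 = 61 · 83
83 is prime.
So 308843 = 61^2 · 83; the largest prime factor is 83.

83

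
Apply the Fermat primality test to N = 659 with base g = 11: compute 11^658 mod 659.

11^1 ≡ 11 (mod 659)
11^2 ≡ 11^2 = 121 ≡ 121 (mod 659)
11^4 ≡ 121^2 = 14641 ≡ 143 (mod 659)
11^8 ≡ 143^2 = 20449 ≡ 20 (mod 659)
11^16 ≡ 20^2 = 400 ≡ 400 (mod 659)
11^32 ≡ 400^2 = 160000 ≡ 522 (mod 659)
11^64 ≡ 522^2 = 272484 ≡ 317 (mod 659)
11^128 ≡ 317^2 = 100489 ≡ 321 (mod 659)
11^256 ≡ 321^2 = 103041 ≡ 237 (mod 659)
11^512 ≡ 237^2 = 56169 ≡ 154 (mod 659)
658 = 512 + 128 + 16 + 2 in binary powers of 2.
So 11^658 ≡ 154 · 321 · 400 · 121 ≡ 1 (mod 659).
Since the result is 1, base 11 gives no evidence that 659 is composite.

1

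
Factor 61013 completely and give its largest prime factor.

97

61013 = 17 · 3589
3589 = 37 · 97
97 is prime.
So 61013 = 17 · 37 · 97; the largest prime factor is 97.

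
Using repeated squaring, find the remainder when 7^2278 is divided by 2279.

7^1 ≡ 7 (mod 2279)
7^2 ≡ 7^2 = 49 ≡ 49 (mod 2279)
7^4 ≡ 49^2 = 2401 ≡ 122 (mod 2279)
7^8 ≡ 122^2 = 14884 ≡ 1210 (mod 2279)
7^16 ≡ 1210^2 = 1464100 ≡ 982 (mod 2279)
7^32 ≡ 982^2 = 964324 ≡ 307 (mod 2279)
7^64 ≡ 307^2 = 94249 ≡ 810 (mod 2279)
7^128 ≡ 810^2 = 656100 ≡ 2027 (mod 2279)
7^256 ≡ 2027^2 = 4108729 ≡ 1971 (mod 2279)
7^512 ≡ 1971^2 = 3884841 ≡ 1425 (mod 2279)
7^1024 ≡ 1425^2 = 2030625 ≡ 36 (mod 2279)
7^2048 ≡ 36^2 = 1296 ≡ 1296 (mod 2279)
2278 = 2048 + 128 + 64 + 32 + 4 + 2 in binary powers of 2.
So 7^2278 ≡ 1296 · 2027 · 810 · 307 · 122 · 49 ≡ 982 (mod 2279).
Since 982 ≠ 1, base 7 is a Fermat witness: 2279 is composite.

982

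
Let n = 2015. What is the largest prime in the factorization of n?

2015 = 5 · 403
403 = 13 · 31
31 is prime.
So 2015 = 5 · 13 · 31; the largest prime factor is 31.

31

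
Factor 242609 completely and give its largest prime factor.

242609 = 37 · 6557
6557 = 79 · 83
83 is prime.
So 242609 = 37 · 79 · 83; the largest prime factor is 83.

83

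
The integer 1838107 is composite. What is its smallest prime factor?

1838107 is odd.
Digit sum 28, not divisible by 3.
Ends in 7: not divisible by 5.
7: 1838107 = 7·262586 + 5
11: 1838107 = 11·167100 + 7
13: 1838107 = 13·141392 + 11
17: 1838107 = 17·108123 + 16
19: 1838107 = 19·96742 + 9
23: 1838107 = 23·79917 + 16
29: 1838107 = 29·63383

29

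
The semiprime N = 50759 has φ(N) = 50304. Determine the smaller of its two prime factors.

193

φ(n) = (p−1)(q−1) = n − (p+q) + 1, so p + q = 50759 − 50304 + 1 = 456.
p and q are the roots of t² − 456t + 50759 = 0.
Discriminant: 456² − 4·50759 = 207936 − 203036 = 4900; √4900 = 70.
q = (456 − 70)/2 = 193, p = (456 + 70)/2 = 263.
Check: 193 · 263 = 50759.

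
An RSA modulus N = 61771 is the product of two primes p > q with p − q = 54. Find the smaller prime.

Since p = q + 54, we have 61771 = q(q + 54), so q² + 54q − 61771 = 0.
Discriminant: 54² + 4·61771 = 2916 + 247084 = 250000; √250000 = 500.
q = (−54 + 500)/2 = 223, and p = q + 54 = 277.
Check: 223 · 277 = 61771.

223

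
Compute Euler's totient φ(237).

Factor: 237 = 3 · 79.
φ(237) = (3−1) · (79−1) = 2 · 78 = 156.

156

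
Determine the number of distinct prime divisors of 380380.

380380 = 2^2 · 95095
95095 = 5 · 19019
19019 = 7 · 2717
2717 = 11 · 247
247 = 13 · 19
380380 = 2^2 · 5 · 7 · 11 · 13 · 19, which has 6 distinct prime factors.

6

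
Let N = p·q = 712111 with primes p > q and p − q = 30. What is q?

Since p = q + 30, we have 712111 = q(q + 30), so q² + 30q − 712111 = 0.
Discriminant: 30² + 4·712111 = 900 + 2848444 = 2849344; √2849344 = 1688.
q = (−30 + 1688)/2 = 829, and p = q + 30 = 859.
Check: 829 · 859 = 712111.

829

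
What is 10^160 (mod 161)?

144

10^1 ≡ 10 (mod 161)
10^2 ≡ 10^2 = 100 ≡ 100 (mod 161)
10^4 ≡ 100^2 = 10000 ≡ 18 (mod 161)
10^8 ≡ 18^2 = 324 ≡ 2 (mod 161)
10^16 ≡ 2^2 = 4 ≡ 4 (mod 161)
10^32 ≡ 4^2 = 16 ≡ 16 (mod 161)
10^64 ≡ 16^2 = 256 ≡ 95 (mod 161)
10^128 ≡ 95^2 = 9025 ≡ 9 (mod 161)
160 = 128 + 32 in binary powers of 2.
So 10^160 ≡ 9 · 16 ≡ 144 (mod 161).
Since 144 ≠ 1, base 10 is a Fermat witness: 161 is composite.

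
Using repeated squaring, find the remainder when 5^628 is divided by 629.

404

5^1 ≡ 5 (mod 629)
5^2 ≡ 5^2 = 25 ≡ 25 (mod 629)
5^4 ≡ 25^2 = 625 ≡ 625 (mod 629)
5^8 ≡ 625^2 = 390625 ≡ 16 (mod 629)
5^16 ≡ 16^2 = 256 ≡ 256 (mod 629)
5^32 ≡ 256^2 = 65536 ≡ 120 (mod 629)
5^64 ≡ 120^2 = 14400 ≡ 562 (mod 629)
5^128 ≡ 562^2 = 315844 ≡ 86 (mod 629)
5^256 ≡ 86^2 = 7396 ≡ 477 (mod 629)
5^512 ≡ 477^2 = 227529 ≡ 460 (mod 629)
628 = 512 + 64 + 32 + 16 + 4 in binary powers of 2.
So 5^628 ≡ 460 · 562 · 120 · 256 · 625 ≡ 404 (mod 629).
Since 404 ≠ 1, base 5 is a Fermat witness: 629 is composite.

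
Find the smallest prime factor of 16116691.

16116691 is odd.
Digit sum 31, not divisible by 3.
Ends in 1: not divisible by 5.
7: 16116691 = 7·2302384 + 3
11: 16116691 = 11·1465153 + 8
13: 16116691 = 13·1239745 + 6
17: 16116691 = 17·948040 + 11
19: 16116691 = 19·848246 + 17
23: 16116691 = 23·700725 + 16
29: 16116691 = 29·555747 + 28
31: 16116691 = 31·519893 + 8
37: 16116691 = 37·435586 + 9
41: 16116691 = 41·393090 + 1
43: 16116691 = 43·374806 + 33
47: 16116691 = 47·342908 + 15
53: 16116691 = 53·304088 + 27
59: 16116691 = 59·273164 + 15
61: 16116691 = 61·264208 + 3
67: 16116691 = 67·240547 + 42
71: 16116691 = 71·226995 + 46
73: 16116691 = 73·220776 + 43
79: 16116691 = 79·204008 + 59
83: 16116691 = 83·194177

83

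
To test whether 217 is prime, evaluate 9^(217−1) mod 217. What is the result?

8

9^1 ≡ 9 (mod 217)
9^2 ≡ 9^2 = 81 ≡ 81 (mod 217)
9^4 ≡ 81^2 = 6561 ≡ 51 (mod 217)
9^8 ≡ 51^2 = 2601 ≡ 214 (mod 217)
9^16 ≡ 214^2 = 45796 ≡ 9 (mod 217)
9^32 ≡ 9^2 = 81 ≡ 81 (mod 217)
9^64 ≡ 81^2 = 6561 ≡ 51 (mod 217)
9^128 ≡ 51^2 = 2601 ≡ 214 (mod 217)
216 = 128 + 64 + 16 + 8 in binary powers of 2.
So 9^216 ≡ 214 · 51 · 9 · 214 ≡ 8 (mod 217).
Since 8 ≠ 1, base 9 is a Fermat witness: 217 is composite.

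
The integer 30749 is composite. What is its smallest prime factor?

97

30749 is odd.
Digit sum 23, not divisible by 3.
Ends in 9: not divisible by 5.
7: 30749 = 7·4392 + 5
11: 30749 = 11·2795 + 4
13: 30749 = 13·2365 + 4
17: 30749 = 17·1808 + 13
19: 30749 = 19·1618 + 7
23: 30749 = 23·1336 + 21
29: 30749 = 29·1060 + 9
31: 30749 = 31·991 + 28
37: 30749 = 37·831 + 2
41: 30749 = 41·749 + 40
43: 30749 = 43·715 + 4
47: 30749 = 47·654 + 11
53: 30749 = 53·580 + 9
59: 30749 = 59·521 + 10
61: 30749 = 61·504 + 5
67: 30749 = 67·458 + 63
71: 30749 = 71·433 + 6
73: 30749 = 73·421 + 16
79: 30749 = 79·389 + 18
83: 30749 = 83·370 + 39
89: 30749 = 89·345 + 44
97: 30749 = 97·317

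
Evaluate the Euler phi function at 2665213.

2603664

Factor: 2665213 = 83 · 163 · 197.
φ(2665213) = (83−1) · (163−1) · (197−1) = 82 · 162 · 196 = 2603664.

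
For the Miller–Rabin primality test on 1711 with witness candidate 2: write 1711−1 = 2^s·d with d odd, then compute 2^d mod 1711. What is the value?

549

1711 − 1 = 1710 = 2^1 · 855, so d = 855.
2^1 ≡ 2 (mod 1711)
2^2 ≡ 2^2 = 4 ≡ 4 (mod 1711)
2^4 ≡ 4^2 = 16 ≡ 16 (mod 1711)
2^8 ≡ 16^2 = 256 ≡ 256 (mod 1711)
2^16 ≡ 256^2 = 65536 ≡ 518 (mod 1711)
2^32 ≡ 518^2 = 268324 ≡ 1408 (mod 1711)
2^64 ≡ 1408^2 = 1982464 ≡ 1126 (mod 1711)
2^128 ≡ 1126^2 = 1267876 ≡ 25 (mod 1711)
2^256 ≡ 25^2 = 625 ≡ 625 (mod 1711)
2^512 ≡ 625^2 = 390625 ≡ 517 (mod 1711)
855 = 512 + 256 + 64 + 16 + 4 + 2 + 1 in binary powers of 2.
So 2^855 ≡ 517 · 625 · 1126 · 518 · 16 · 4 · 2 ≡ 549 (mod 1711).
Squaring chain: 549; never reaches −1, so base 2 is a Miller–Rabin witness that 1711 is composite.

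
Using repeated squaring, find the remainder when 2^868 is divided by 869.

2^1 ≡ 2 (mod 869)
2^2 ≡ 2^2 = 4 ≡ 4 (mod 869)
2^4 ≡ 4^2 = 16 ≡ 16 (mod 869)
2^8 ≡ 16^2 = 256 ≡ 256 (mod 869)
2^16 ≡ 256^2 = 65536 ≡ 361 (mod 869)
2^32 ≡ 361^2 = 130321 ≡ 840 (mod 869)
2^64 ≡ 840^2 = 705600 ≡ 841 (mod 869)
2^128 ≡ 841^2 = 707281 ≡ 784 (mod 869)
2^256 ≡ 784^2 = 614656 ≡ 273 (mod 869)
2^512 ≡ 273^2 = 74529 ≡ 664 (mod 869)
868 = 512 + 256 + 64 + 32 + 4 in binary powers of 2.
So 2^868 ≡ 664 · 273 · 841 · 840 · 16 ≡ 234 (mod 869).
Since 234 ≠ 1, base 2 is a Fermat witness: 869 is composite.

234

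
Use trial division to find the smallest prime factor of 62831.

83

62831 is odd.
Digit sum 20, not divisible by 3.
Ends in 1: not divisible by 5.
7: 62831 = 7·8975 + 6
11: 62831 = 11·5711 + 10
13: 62831 = 13·4833 + 2
17: 62831 = 17·3695 + 16
19: 62831 = 19·3306 + 17
23: 62831 = 23·2731 + 18
29: 62831 = 29·2166 + 17
31: 62831 = 31·2026 + 25
37: 62831 = 37·1698 + 5
41: 62831 = 41·1532 + 19
43: 62831 = 43·1461 + 8
47: 62831 = 47·1336 + 39
53: 62831 = 53·1185 + 26
59: 62831 = 59·1064 + 55
61: 62831 = 61·1030 + 1
67: 62831 = 67·937 + 52
71: 62831 = 71·884 + 67
73: 62831 = 73·860 + 51
79: 62831 = 79·795 + 26
83: 62831 = 83·757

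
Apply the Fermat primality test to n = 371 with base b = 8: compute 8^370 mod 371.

218

8^1 ≡ 8 (mod 371)
8^2 ≡ 8^2 = 64 ≡ 64 (mod 371)
8^4 ≡ 64^2 = 4096 ≡ 15 (mod 371)
8^8 ≡ 15^2 = 225 ≡ 225 (mod 371)
8^16 ≡ 225^2 = 50625 ≡ 169 (mod 371)
8^32 ≡ 169^2 = 28561 ≡ 365 (mod 371)
8^64 ≡ 365^2 = 133225 ≡ 36 (mod 371)
8^128 ≡ 36^2 = 1296 ≡ 183 (mod 371)
8^256 ≡ 183^2 = 33489 ≡ 99 (mod 371)
370 = 256 + 64 + 32 + 16 + 2 in binary powers of 2.
So 8^370 ≡ 99 · 36 · 365 · 169 · 64 ≡ 218 (mod 371).
Since 218 ≠ 1, base 8 is a Fermat witness: 371 is composite.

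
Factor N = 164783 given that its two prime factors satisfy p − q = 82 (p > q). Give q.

367

Since p = q + 82, we have 164783 = q(q + 82), so q² + 82q − 164783 = 0.
Discriminant: 82² + 4·164783 = 6724 + 659132 = 665856; √665856 = 816.
q = (−82 + 816)/2 = 367, and p = q + 82 = 449.
Check: 367 · 449 = 164783.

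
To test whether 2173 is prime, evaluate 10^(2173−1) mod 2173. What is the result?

1494

10^1 ≡ 10 (mod 2173)
10^2 ≡ 10^2 = 100 ≡ 100 (mod 2173)
10^4 ≡ 100^2 = 10000 ≡ 1308 (mod 2173)
10^8 ≡ 1308^2 = 1710864 ≡ 713 (mod 2173)
10^16 ≡ 713^2 = 508369 ≡ 2060 (mod 2173)
10^32 ≡ 2060^2 = 4243600 ≡ 1904 (mod 2173)
10^64 ≡ 1904^2 = 3625216 ≡ 652 (mod 2173)
10^128 ≡ 652^2 = 425104 ≡ 1369 (mod 2173)
10^256 ≡ 1369^2 = 1874161 ≡ 1035 (mod 2173)
10^512 ≡ 1035^2 = 1071225 ≡ 2109 (mod 2173)
10^1024 ≡ 2109^2 = 4447881 ≡ 1923 (mod 2173)
10^2048 ≡ 1923^2 = 3697929 ≡ 1656 (mod 2173)
2172 = 2048 + 64 + 32 + 16 + 8 + 4 in binary powers of 2.
So 10^2172 ≡ 1656 · 652 · 1904 · 2060 · 713 · 1308 ≡ 1494 (mod 2173).
Since 1494 ≠ 1, base 10 is a Fermat witness: 2173 is composite.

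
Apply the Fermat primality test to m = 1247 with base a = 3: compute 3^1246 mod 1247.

608

3^1 ≡ 3 (mod 1247)
3^2 ≡ 3^2 = 9 ≡ 9 (mod 1247)
3^4 ≡ 9^2 = 81 ≡ 81 (mod 1247)
3^8 ≡ 81^2 = 6561 ≡ 326 (mod 1247)
3^16 ≡ 326^2 = 106276 ≡ 281 (mod 1247)
3^32 ≡ 281^2 = 78961 ≡ 400 (mod 1247)
3^64 ≡ 400^2 = 160000 ≡ 384 (mod 1247)
3^128 ≡ 384^2 = 147456 ≡ 310 (mod 1247)
3^256 ≡ 310^2 = 96100 ≡ 81 (mod 1247)
3^512 ≡ 81^2 = 6561 ≡ 326 (mod 1247)
3^1024 ≡ 326^2 = 106276 ≡ 281 (mod 1247)
1246 = 1024 + 128 + 64 + 16 + 8 + 4 + 2 in binary powers of 2.
So 3^1246 ≡ 281 · 310 · 384 · 281 · 326 · 81 · 9 ≡ 608 (mod 1247).
Since 608 ≠ 1, base 3 is a Fermat witness: 1247 is composite.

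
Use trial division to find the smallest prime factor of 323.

17

323 is odd.
Digit sum 8, not divisible by 3.
Ends in 3: not divisible by 5.
7: 323 = 7·46 + 1
11: 323 = 11·29 + 4
13: 323 = 13·24 + 11
17: 323 = 17·19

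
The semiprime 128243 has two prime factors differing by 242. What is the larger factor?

499

Since p = q + 242, we have 128243 = q(q + 242), so q² + 242q − 128243 = 0.
Discriminant: 242² + 4·128243 = 58564 + 512972 = 571536; √571536 = 756.
q = (−242 + 756)/2 = 257, and p = q + 242 = 499.
Check: 257 · 499 = 128243.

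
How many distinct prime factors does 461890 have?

6

461890 = 2 · 230945
230945 = 5 · 46189
46189 = 11 · 4199
4199 = 13 · 323
323 = 17 · 19
461890 = 2 · 5 · 11 · 13 · 17 · 19, which has 6 distinct prime factors.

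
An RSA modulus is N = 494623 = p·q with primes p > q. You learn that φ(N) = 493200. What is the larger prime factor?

823

φ(n) = (p−1)(q−1) = n − (p+q) + 1, so p + q = 494623 − 493200 + 1 = 1424.
p and q are the roots of t² − 1424t + 494623 = 0.
Discriminant: 1424² − 4·494623 = 2027776 − 1978492 = 49284; √49284 = 222.
q = (1424 − 222)/2 = 601, p = (1424 + 222)/2 = 823.
Check: 601 · 823 = 494623.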